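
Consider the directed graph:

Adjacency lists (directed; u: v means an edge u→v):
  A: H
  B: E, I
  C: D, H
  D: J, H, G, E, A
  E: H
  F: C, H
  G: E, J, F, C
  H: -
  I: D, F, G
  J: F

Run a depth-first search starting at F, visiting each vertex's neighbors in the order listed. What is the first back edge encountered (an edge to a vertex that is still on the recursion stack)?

DFS from F (visiting each vertex's neighbors in the order listed); mark gray on enter, black on exit:
F gray
  C gray
    D gray
      J gray
        J→F: F is gray → back edge
First back edge: J → F.

J→F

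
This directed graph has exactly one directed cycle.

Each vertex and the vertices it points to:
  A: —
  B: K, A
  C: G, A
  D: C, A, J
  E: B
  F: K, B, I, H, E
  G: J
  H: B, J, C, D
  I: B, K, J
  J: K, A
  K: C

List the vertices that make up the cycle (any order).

C, G, J, K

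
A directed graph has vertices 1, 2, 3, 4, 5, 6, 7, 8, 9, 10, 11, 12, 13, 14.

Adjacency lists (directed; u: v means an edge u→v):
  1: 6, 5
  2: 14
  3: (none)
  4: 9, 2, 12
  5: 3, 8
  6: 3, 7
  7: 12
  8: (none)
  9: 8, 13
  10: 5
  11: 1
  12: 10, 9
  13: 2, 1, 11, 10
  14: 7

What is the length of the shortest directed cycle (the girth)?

6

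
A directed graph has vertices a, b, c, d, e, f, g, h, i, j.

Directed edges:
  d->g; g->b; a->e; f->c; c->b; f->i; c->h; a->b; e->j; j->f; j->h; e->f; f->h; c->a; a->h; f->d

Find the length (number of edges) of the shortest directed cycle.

For each vertex v, BFS finds the shortest path from v back to v.
The shortest such closed walk is f → c → a → e → f, length 4.

4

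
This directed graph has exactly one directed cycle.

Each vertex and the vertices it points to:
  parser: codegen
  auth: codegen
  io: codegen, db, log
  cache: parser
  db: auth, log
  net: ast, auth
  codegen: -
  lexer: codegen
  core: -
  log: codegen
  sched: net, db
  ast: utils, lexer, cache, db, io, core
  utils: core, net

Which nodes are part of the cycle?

ast, net, utils

DFS with gray/black marking from net:
net gray
  ast gray
    utils gray
      core gray
      core black
      utils→net: net is gray → back edge
Back edge closes the cycle net → ast → utils → net; its vertices are {ast, net, utils}.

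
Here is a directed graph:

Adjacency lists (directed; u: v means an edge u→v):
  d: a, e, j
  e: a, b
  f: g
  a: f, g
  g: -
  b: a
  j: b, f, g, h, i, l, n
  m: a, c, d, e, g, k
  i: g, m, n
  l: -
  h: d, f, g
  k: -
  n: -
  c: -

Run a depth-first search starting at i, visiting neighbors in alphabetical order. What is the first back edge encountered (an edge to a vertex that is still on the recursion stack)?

h->d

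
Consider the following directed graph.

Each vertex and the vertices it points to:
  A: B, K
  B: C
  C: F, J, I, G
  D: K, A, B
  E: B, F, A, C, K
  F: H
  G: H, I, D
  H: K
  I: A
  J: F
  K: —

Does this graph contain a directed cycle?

DFS with white/gray/black marking, starting from F:
F gray
  H gray
    K gray
    K black
  H black
F black
A gray
  B gray
    C gray
      C→F: F black — skip
      J gray
        J→F: F black — skip
      J black
      I gray
        I→A: A is gray → back edge
Back edge found, so a cycle exists: A → B → C → I → A.

Yes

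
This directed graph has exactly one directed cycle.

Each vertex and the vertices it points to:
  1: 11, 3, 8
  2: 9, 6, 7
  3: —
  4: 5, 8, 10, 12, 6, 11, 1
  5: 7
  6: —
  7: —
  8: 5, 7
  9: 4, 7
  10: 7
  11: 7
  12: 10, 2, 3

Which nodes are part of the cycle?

2, 4, 9, 12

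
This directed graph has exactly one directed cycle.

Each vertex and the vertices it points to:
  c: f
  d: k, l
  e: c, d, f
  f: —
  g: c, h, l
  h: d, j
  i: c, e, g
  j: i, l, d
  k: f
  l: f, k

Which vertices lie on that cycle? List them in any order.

DFS with gray/black marking from j:
j gray
  i gray
    c gray
      f gray
      f black
    c black
    e gray
      e→c: c black — skip
      d gray
        k gray
          k→f: f black — skip
        k black
        l gray
          l→f: f black — skip
          l→k: k black — skip
        l black
      d black
      e→f: f black — skip
    e black
    g gray
      g→c: c black — skip
      h gray
        h→d: d black — skip
        h→j: j is gray → back edge
Back edge closes the cycle j → i → g → h → j; its vertices are {g, h, i, j}.

g, h, i, j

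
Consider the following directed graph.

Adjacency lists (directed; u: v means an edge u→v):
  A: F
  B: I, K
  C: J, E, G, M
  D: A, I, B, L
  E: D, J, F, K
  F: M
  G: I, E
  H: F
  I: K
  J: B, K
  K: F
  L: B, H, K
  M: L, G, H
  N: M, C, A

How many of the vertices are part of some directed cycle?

A vertex is on a directed cycle iff it belongs to a strongly connected component of size ≥ 2 (or has a self-loop).
The vertices on cycles are {A, B, D, E, F, G, H, I, J, K, L, M} — 12 in total.

12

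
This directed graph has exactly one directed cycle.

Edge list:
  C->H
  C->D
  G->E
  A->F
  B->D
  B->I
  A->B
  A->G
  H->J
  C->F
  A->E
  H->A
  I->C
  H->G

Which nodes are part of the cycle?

DFS with gray/black marking from I:
I gray
  C gray
    D gray
    D black
    H gray
      J gray
      J black
      G gray
        E gray
        E black
      G black
      A gray
        A→E: E black — skip
        A→G: G black — skip
        B gray
          B→D: D black — skip
          B→I: I is gray → back edge
Back edge closes the cycle I → C → H → A → B → I; its vertices are {A, B, C, H, I}.

A, B, C, H, I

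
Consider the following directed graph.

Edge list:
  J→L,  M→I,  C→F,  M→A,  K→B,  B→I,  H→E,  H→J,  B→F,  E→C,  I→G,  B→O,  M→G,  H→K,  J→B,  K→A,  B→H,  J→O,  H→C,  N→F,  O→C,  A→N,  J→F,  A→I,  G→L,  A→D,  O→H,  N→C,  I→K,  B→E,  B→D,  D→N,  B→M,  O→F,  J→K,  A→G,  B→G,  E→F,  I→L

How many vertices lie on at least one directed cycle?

8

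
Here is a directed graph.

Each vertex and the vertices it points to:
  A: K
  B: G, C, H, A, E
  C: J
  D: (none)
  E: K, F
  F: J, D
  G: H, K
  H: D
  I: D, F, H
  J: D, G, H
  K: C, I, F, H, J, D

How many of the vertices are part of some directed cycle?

A vertex is on a directed cycle iff it belongs to a strongly connected component of size ≥ 2 (or has a self-loop).
The vertices on cycles are {C, F, G, I, J, K} — 6 in total.

6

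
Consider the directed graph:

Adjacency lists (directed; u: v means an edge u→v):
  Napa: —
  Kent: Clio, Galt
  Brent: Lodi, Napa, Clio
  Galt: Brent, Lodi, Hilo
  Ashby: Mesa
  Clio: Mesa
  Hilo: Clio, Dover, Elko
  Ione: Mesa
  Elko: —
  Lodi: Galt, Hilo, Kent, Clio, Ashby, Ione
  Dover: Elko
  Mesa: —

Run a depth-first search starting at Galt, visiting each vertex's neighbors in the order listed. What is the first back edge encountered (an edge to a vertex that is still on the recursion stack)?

DFS from Galt (visiting each vertex's neighbors in the order listed); mark gray on enter, black on exit:
Galt gray
  Brent gray
    Lodi gray
      Lodi→Galt: Galt is gray → back edge
First back edge: Lodi → Galt.

Lodi->Galt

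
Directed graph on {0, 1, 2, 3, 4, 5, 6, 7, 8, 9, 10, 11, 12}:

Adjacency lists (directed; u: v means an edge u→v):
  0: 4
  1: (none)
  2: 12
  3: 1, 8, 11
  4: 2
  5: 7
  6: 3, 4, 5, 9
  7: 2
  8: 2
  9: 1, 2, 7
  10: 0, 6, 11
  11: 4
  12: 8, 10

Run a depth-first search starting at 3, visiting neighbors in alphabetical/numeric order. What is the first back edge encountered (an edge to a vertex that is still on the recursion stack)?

12→8

DFS from 3 (visiting neighbors in alphabetical/numeric order); mark gray on enter, black on exit:
3 gray
  1 gray
  1 black
  8 gray
    2 gray
      12 gray
        12→8: 8 is gray → back edge
First back edge: 12 → 8.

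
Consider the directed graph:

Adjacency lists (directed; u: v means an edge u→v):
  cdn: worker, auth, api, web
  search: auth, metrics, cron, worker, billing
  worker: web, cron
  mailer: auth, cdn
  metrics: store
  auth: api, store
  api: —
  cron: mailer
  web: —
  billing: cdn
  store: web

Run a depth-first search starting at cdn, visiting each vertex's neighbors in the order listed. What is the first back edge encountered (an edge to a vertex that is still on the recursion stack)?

mailer->cdn

DFS from cdn (visiting each vertex's neighbors in the order listed); mark gray on enter, black on exit:
cdn gray
  worker gray
    web gray
    web black
    cron gray
      mailer gray
        auth gray
          api gray
          api black
          store gray
            store→web: web black — skip
          store black
        auth black
        mailer→cdn: cdn is gray → back edge
First back edge: mailer → cdn.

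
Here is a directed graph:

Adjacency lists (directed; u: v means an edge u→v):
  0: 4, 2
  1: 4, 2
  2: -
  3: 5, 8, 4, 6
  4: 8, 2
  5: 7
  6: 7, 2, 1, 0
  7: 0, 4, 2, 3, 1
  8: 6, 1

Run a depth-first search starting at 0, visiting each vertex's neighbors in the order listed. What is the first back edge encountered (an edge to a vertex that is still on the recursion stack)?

7→0

DFS from 0 (visiting each vertex's neighbors in the order listed); mark gray on enter, black on exit:
0 gray
  4 gray
    8 gray
      6 gray
        7 gray
          7→0: 0 is gray → back edge
First back edge: 7 → 0.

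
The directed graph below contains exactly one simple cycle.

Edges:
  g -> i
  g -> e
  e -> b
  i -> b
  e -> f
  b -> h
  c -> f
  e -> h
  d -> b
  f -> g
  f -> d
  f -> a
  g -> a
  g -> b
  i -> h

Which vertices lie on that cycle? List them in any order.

e, f, g

DFS with gray/black marking from f:
f gray
  d gray
    b gray
      h gray
      h black
    b black
  d black
  g gray
    i gray
      i→b: b black — skip
      i→h: h black — skip
    i black
    a gray
    a black
    g→b: b black — skip
    e gray
      e→h: h black — skip
      e→f: f is gray → back edge
Back edge closes the cycle f → g → e → f; its vertices are {e, f, g}.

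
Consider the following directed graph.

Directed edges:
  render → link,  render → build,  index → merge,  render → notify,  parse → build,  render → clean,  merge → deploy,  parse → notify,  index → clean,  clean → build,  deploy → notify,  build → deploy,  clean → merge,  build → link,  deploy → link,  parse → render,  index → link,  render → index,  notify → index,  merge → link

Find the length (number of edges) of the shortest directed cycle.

4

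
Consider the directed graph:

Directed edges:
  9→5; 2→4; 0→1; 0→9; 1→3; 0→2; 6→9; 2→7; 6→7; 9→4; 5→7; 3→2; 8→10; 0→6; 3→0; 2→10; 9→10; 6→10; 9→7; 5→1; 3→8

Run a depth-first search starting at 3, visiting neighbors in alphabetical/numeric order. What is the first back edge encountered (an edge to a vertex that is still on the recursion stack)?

DFS from 3 (visiting neighbors in alphabetical/numeric order); mark gray on enter, black on exit:
3 gray
  0 gray
    1 gray
      1→3: 3 is gray → back edge
First back edge: 1 → 3.

1→3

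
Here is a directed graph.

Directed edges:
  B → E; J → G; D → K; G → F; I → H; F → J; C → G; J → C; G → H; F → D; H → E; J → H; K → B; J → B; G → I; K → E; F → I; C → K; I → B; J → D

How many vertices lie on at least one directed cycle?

A vertex is on a directed cycle iff it belongs to a strongly connected component of size ≥ 2 (or has a self-loop).
The vertices on cycles are {C, F, G, J} — 4 in total.

4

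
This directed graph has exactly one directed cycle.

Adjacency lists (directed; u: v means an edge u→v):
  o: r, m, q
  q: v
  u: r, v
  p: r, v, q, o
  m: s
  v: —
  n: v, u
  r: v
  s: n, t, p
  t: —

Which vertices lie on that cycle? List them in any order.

m, o, p, s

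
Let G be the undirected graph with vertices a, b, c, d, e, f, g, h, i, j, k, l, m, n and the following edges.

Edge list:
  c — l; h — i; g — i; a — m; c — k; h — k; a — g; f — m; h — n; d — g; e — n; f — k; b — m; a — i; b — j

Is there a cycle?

Yes

DFS, tracking each vertex's parent; an edge to a visited non-parent vertex closes a cycle.
Start from a:
visit a (parent –)
  visit g (parent a)
    g–a: parent, skip
    visit d (parent g)
      d–g: parent, skip
    visit i (parent g)
      i–a: a visited and ≠ parent → cycle
Cycle: a – g – i – a.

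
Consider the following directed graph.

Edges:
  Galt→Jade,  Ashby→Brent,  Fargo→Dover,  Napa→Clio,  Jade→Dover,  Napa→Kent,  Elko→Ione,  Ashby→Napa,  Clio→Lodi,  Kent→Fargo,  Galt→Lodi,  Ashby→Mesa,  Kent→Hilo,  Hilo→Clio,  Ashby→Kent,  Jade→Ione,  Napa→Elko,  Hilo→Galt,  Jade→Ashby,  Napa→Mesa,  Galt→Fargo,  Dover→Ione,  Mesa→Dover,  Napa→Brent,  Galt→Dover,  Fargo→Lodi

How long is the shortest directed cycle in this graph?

5

For each vertex v, BFS finds the shortest path from v back to v.
The shortest such closed walk is Ashby → Kent → Hilo → Galt → Jade → Ashby, length 5.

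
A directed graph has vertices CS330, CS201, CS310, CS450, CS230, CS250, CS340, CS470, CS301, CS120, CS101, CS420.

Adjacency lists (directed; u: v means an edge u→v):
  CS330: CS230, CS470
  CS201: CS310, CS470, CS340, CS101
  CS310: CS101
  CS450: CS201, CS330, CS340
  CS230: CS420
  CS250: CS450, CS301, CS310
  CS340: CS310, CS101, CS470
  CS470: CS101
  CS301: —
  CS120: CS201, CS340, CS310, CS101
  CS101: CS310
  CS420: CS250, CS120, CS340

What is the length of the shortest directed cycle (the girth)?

2

For each vertex v, BFS finds the shortest path from v back to v.
The shortest such closed walk is CS310 → CS101 → CS310, length 2.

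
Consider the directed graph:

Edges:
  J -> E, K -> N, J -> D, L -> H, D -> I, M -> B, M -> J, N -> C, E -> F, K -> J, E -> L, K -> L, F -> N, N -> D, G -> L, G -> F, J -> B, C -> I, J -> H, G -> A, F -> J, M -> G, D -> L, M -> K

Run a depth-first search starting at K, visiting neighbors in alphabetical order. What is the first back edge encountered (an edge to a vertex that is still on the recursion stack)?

DFS from K (visiting neighbors in alphabetical order); mark gray on enter, black on exit:
K gray
  J gray
    B gray
    B black
    D gray
      I gray
      I black
      L gray
        H gray
        H black
      L black
    D black
    E gray
      F gray
        F→J: J is gray → back edge
First back edge: F → J.

F->J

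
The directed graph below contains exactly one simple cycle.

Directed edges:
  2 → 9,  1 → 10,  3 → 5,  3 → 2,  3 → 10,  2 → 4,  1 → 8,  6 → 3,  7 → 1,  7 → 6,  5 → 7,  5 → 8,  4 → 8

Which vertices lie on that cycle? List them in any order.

3, 5, 6, 7

DFS with gray/black marking from 3:
3 gray
  5 gray
    7 gray
      1 gray
        8 gray
        8 black
        10 gray
        10 black
      1 black
      6 gray
        6→3: 3 is gray → back edge
Back edge closes the cycle 3 → 5 → 7 → 6 → 3; its vertices are {3, 5, 6, 7}.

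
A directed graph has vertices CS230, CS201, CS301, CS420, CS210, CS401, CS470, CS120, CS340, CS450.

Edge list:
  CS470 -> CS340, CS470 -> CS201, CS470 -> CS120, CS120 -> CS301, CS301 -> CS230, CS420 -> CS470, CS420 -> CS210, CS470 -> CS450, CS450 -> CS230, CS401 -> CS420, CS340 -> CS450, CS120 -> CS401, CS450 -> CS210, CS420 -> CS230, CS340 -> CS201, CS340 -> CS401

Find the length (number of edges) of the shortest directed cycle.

For each vertex v, BFS finds the shortest path from v back to v.
The shortest such closed walk is CS120 → CS401 → CS420 → CS470 → CS120, length 4.

4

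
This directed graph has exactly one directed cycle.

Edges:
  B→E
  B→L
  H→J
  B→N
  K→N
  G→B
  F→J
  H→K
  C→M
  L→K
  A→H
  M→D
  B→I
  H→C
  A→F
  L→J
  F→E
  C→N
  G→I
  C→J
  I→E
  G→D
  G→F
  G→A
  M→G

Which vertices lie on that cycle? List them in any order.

A, C, G, H, M

DFS with gray/black marking from M:
M gray
  D gray
  D black
  G gray
    G→D: D black — skip
    F gray
      J gray
      J black
      E gray
      E black
    F black
    I gray
      I→E: E black — skip
    I black
    A gray
      A→F: F black — skip
      H gray
        C gray
          C→M: M is gray → back edge
Back edge closes the cycle M → G → A → H → C → M; its vertices are {A, C, G, H, M}.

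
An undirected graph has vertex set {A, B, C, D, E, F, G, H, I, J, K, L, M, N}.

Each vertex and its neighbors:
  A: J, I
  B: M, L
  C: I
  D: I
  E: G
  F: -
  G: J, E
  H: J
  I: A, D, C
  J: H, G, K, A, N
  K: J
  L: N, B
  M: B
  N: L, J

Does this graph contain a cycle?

No

DFS, tracking each vertex's parent; an edge to a visited non-parent vertex closes a cycle.
Start from N:
visit N (parent –)
  visit L (parent N)
    L–N: parent, skip
    visit B (parent L)
      visit M (parent B)
        M–B: parent, skip
      B–L: parent, skip
  visit J (parent N)
    visit H (parent J)
      H–J: parent, skip
    visit G (parent J)
      G–J: parent, skip
      visit E (parent G)
        E–G: parent, skip
    visit K (parent J)
      K–J: parent, skip
    visit A (parent J)
      A–J: parent, skip
      visit I (parent A)
        I–A: parent, skip
        visit D (parent I)
          D–I: parent, skip
        visit C (parent I)
          C–I: parent, skip
    J–N: parent, skip
visit F (parent –)
No non-parent visited neighbor found — the graph is a forest.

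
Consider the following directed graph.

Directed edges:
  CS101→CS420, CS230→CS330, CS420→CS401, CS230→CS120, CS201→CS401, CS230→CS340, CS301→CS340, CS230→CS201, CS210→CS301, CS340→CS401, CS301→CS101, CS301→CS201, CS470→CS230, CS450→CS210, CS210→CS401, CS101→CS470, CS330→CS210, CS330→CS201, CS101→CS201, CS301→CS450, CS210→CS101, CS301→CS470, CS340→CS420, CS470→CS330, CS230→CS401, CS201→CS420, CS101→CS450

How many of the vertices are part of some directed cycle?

7

A vertex is on a directed cycle iff it belongs to a strongly connected component of size ≥ 2 (or has a self-loop).
The vertices on cycles are {CS101, CS210, CS230, CS301, CS330, CS450, CS470} — 7 in total.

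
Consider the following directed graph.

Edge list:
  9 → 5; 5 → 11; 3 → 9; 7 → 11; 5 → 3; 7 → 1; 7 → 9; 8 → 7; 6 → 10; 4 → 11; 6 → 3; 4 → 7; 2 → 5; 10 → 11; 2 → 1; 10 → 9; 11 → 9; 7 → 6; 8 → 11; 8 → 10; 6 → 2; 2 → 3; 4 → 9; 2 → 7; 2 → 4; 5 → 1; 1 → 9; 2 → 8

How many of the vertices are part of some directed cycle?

A vertex is on a directed cycle iff it belongs to a strongly connected component of size ≥ 2 (or has a self-loop).
The vertices on cycles are {1, 2, 3, 4, 5, 6, 7, 8, 9, 11} — 10 in total.

10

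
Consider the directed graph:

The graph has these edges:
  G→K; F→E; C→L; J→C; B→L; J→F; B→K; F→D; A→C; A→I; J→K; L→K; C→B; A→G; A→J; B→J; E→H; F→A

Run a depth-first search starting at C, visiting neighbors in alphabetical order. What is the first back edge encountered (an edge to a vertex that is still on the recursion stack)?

J->C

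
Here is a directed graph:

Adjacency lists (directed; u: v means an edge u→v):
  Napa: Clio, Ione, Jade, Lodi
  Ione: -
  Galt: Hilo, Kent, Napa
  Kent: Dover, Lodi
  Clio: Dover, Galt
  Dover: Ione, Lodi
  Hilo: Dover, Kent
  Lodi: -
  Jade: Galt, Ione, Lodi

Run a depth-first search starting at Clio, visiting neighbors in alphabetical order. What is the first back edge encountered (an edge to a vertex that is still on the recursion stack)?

Napa→Clio

DFS from Clio (visiting neighbors in alphabetical order); mark gray on enter, black on exit:
Clio gray
  Dover gray
    Ione gray
    Ione black
    Lodi gray
    Lodi black
  Dover black
  Galt gray
    Hilo gray
      Hilo→Dover: Dover black — skip
      Kent gray
        Kent→Dover: Dover black — skip
        Kent→Lodi: Lodi black — skip
      Kent black
    Hilo black
    Galt→Kent: Kent black — skip
    Napa gray
      Napa→Clio: Clio is gray → back edge
First back edge: Napa → Clio.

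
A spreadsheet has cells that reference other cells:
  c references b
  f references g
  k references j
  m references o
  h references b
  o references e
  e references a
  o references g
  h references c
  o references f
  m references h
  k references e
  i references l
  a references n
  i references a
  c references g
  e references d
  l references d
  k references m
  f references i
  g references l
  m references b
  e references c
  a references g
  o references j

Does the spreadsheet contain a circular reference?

No

DFS with white/gray/black marking, starting from e:
e gray
  c gray
    g gray
      l gray
        d gray
        d black
      l black
    g black
    b gray
    b black
  c black
  e→d: d black — skip
  a gray
    a→g: g black — skip
    n gray
    n black
  a black
e black
h gray
  h→b: b black — skip
  h→c: c black — skip
h black
f gray
  i gray
    i→a: a black — skip
    i→l: l black — skip
  i black
  f→g: g black — skip
f black
j gray
j black
k gray
  m gray
    m→h: h black — skip
    o gray
      o→g: g black — skip
      o→j: j black — skip
      o→e: e black — skip
      o→f: f black — skip
    o black
    m→b: b black — skip
  m black
  k→e: e black — skip
  k→j: j black — skip
k black
Every edge goes to a white or black vertex — no back edge, so the graph is acyclic.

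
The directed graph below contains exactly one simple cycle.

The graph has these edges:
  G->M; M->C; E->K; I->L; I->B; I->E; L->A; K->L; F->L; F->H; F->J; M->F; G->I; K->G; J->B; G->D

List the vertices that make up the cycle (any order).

E, G, I, K

DFS with gray/black marking from G:
G gray
  D gray
  D black
  M gray
    F gray
      L gray
        A gray
        A black
      L black
      J gray
        B gray
        B black
      J black
      H gray
      H black
    F black
    C gray
    C black
  M black
  I gray
    I→B: B black — skip
    I→L: L black — skip
    E gray
      K gray
        K→G: G is gray → back edge
Back edge closes the cycle G → I → E → K → G; its vertices are {E, G, I, K}.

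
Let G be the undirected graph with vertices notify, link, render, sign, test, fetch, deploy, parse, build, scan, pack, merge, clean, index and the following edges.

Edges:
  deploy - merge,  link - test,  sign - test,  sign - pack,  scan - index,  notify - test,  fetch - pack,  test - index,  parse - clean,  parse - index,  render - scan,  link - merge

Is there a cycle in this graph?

No

DFS, tracking each vertex's parent; an edge to a visited non-parent vertex closes a cycle.
Start from build:
visit build (parent –)
visit notify (parent –)
  visit test (parent notify)
    visit sign (parent test)
      visit pack (parent sign)
        pack–sign: parent, skip
        visit fetch (parent pack)
          fetch–pack: parent, skip
      sign–test: parent, skip
    visit index (parent test)
      index–test: parent, skip
      visit parse (parent index)
        parse–index: parent, skip
        visit clean (parent parse)
          clean–parse: parent, skip
      visit scan (parent index)
        visit render (parent scan)
          render–scan: parent, skip
        scan–index: parent, skip
    test–notify: parent, skip
    visit link (parent test)
      link–test: parent, skip
      visit merge (parent link)
        visit deploy (parent merge)
          deploy–merge: parent, skip
        merge–link: parent, skip
No non-parent visited neighbor found — the graph is a forest.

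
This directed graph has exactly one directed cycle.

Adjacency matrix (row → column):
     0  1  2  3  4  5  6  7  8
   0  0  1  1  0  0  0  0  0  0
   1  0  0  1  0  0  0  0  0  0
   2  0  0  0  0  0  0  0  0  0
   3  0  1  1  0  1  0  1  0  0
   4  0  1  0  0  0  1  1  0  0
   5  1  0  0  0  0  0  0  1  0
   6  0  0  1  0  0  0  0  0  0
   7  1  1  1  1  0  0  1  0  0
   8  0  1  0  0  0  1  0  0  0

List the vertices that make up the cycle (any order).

DFS with gray/black marking from 5:
5 gray
  0 gray
    1 gray
      2 gray
      2 black
    1 black
    0→2: 2 black — skip
  0 black
  7 gray
    7→0: 0 black — skip
    7→1: 1 black — skip
    6 gray
      6→2: 2 black — skip
    6 black
    7→2: 2 black — skip
    3 gray
      3→6: 6 black — skip
      3→2: 2 black — skip
      4 gray
        4→6: 6 black — skip
        4→5: 5 is gray → back edge
Back edge closes the cycle 5 → 7 → 3 → 4 → 5; its vertices are {3, 4, 5, 7}.

3, 4, 5, 7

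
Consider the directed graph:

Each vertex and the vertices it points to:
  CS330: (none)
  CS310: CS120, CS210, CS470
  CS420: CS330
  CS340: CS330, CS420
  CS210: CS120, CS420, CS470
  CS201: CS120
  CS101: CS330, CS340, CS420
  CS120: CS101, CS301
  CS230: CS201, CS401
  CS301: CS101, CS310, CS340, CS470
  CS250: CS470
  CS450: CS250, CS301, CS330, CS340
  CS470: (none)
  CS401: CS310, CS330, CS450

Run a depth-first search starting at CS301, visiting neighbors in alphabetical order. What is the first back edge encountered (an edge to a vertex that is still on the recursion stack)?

DFS from CS301 (visiting neighbors in alphabetical order); mark gray on enter, black on exit:
CS301 gray
  CS101 gray
    CS330 gray
    CS330 black
    CS340 gray
      CS340→CS330: CS330 black — skip
      CS420 gray
        CS420→CS330: CS330 black — skip
      CS420 black
    CS340 black
    CS101→CS420: CS420 black — skip
  CS101 black
  CS310 gray
    CS120 gray
      CS120→CS101: CS101 black — skip
      CS120→CS301: CS301 is gray → back edge
First back edge: CS120 → CS301.

CS120→CS301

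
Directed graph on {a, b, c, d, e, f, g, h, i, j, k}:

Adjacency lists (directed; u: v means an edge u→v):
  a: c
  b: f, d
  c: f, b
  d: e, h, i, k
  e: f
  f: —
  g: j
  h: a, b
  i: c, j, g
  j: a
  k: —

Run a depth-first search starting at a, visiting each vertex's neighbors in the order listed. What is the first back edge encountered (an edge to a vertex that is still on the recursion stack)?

h->a

DFS from a (visiting each vertex's neighbors in the order listed); mark gray on enter, black on exit:
a gray
  c gray
    f gray
    f black
    b gray
      b→f: f black — skip
      d gray
        e gray
          e→f: f black — skip
        e black
        h gray
          h→a: a is gray → back edge
First back edge: h → a.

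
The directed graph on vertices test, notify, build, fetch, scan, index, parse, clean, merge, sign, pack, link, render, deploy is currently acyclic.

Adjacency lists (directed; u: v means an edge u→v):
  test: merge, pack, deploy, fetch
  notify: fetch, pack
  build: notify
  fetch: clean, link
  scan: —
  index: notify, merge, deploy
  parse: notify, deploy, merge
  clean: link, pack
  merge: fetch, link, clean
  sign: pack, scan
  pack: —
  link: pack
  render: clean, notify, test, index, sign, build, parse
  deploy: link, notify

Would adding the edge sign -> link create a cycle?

Adding sign→link creates a cycle iff link can already reach sign.
Explore from link: no path reaches sign. The graph stays acyclic.

No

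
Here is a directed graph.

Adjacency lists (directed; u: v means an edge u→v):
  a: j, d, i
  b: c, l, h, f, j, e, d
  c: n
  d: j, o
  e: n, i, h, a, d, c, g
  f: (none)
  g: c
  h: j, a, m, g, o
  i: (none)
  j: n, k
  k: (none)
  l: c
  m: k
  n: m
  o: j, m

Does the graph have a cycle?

No

DFS with white/gray/black marking, starting from l:
l gray
  c gray
    n gray
      m gray
        k gray
        k black
      m black
    n black
  c black
l black
a gray
  j gray
    j→n: n black — skip
    j→k: k black — skip
  j black
  d gray
    d→j: j black — skip
    o gray
      o→j: j black — skip
      o→m: m black — skip
    o black
  d black
  i gray
  i black
a black
b gray
  b→c: c black — skip
  b→l: l black — skip
  h gray
    h→j: j black — skip
    h→a: a black — skip
    h→m: m black — skip
    g gray
      g→c: c black — skip
    g black
    h→o: o black — skip
  h black
  f gray
  f black
  b→j: j black — skip
  e gray
    e→n: n black — skip
    e→i: i black — skip
    e→h: h black — skip
    e→a: a black — skip
    e→d: d black — skip
    e→c: c black — skip
    e→g: g black — skip
  e black
  b→d: d black — skip
b black
Every edge goes to a white or black vertex — no back edge, so the graph is acyclic.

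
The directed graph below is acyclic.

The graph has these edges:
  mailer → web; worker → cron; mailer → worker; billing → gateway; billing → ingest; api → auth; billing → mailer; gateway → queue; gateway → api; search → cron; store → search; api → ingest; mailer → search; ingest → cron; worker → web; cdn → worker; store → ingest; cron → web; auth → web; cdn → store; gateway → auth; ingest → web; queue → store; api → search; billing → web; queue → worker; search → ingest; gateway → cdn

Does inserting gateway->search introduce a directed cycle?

No

Adding gateway→search creates a cycle iff search can already reach gateway.
Explore from search: no path reaches gateway. The graph stays acyclic.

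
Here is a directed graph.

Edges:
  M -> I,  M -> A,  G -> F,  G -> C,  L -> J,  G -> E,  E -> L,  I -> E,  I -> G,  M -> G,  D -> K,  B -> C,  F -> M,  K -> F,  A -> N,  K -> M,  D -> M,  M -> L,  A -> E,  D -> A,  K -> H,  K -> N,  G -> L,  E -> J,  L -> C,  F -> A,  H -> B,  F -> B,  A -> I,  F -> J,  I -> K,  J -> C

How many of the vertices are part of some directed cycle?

6

A vertex is on a directed cycle iff it belongs to a strongly connected component of size ≥ 2 (or has a self-loop).
The vertices on cycles are {A, F, G, I, K, M} — 6 in total.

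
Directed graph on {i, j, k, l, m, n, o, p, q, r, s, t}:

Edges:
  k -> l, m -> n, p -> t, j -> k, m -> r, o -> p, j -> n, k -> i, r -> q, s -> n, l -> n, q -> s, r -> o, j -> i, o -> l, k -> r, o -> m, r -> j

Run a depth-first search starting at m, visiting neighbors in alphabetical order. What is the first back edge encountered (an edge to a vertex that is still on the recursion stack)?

DFS from m (visiting neighbors in alphabetical order); mark gray on enter, black on exit:
m gray
  n gray
  n black
  r gray
    j gray
      i gray
      i black
      k gray
        k→i: i black — skip
        l gray
          l→n: n black — skip
        l black
        k→r: r is gray → back edge
First back edge: k → r.

k→r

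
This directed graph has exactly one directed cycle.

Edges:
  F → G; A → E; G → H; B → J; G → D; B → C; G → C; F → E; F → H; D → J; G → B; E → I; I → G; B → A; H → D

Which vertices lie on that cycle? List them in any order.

DFS with gray/black marking from E:
E gray
  I gray
    G gray
      C gray
      C black
      B gray
        A gray
          A→E: E is gray → back edge
Back edge closes the cycle E → I → G → B → A → E; its vertices are {A, B, E, G, I}.

A, B, E, G, I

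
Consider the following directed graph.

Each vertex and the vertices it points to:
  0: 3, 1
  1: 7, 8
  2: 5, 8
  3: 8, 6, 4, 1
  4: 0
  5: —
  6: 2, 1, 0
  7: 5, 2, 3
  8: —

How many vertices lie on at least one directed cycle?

A vertex is on a directed cycle iff it belongs to a strongly connected component of size ≥ 2 (or has a self-loop).
The vertices on cycles are {0, 1, 3, 4, 6, 7} — 6 in total.

6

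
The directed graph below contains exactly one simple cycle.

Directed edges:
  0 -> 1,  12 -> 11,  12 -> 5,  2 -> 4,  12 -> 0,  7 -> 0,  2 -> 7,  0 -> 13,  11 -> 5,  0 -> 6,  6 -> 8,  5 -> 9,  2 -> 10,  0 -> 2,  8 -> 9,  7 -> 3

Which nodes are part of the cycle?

DFS with gray/black marking from 0:
0 gray
  13 gray
  13 black
  2 gray
    4 gray
    4 black
    10 gray
    10 black
    7 gray
      3 gray
      3 black
      7→0: 0 is gray → back edge
Back edge closes the cycle 0 → 2 → 7 → 0; its vertices are {0, 2, 7}.

0, 2, 7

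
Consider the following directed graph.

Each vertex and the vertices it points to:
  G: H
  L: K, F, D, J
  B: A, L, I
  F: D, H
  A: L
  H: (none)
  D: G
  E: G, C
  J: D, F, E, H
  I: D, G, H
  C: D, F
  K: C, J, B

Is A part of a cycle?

A is on a cycle iff A can reach itself via ≥1 edge.
A → L → K → B → A — yes.

Yes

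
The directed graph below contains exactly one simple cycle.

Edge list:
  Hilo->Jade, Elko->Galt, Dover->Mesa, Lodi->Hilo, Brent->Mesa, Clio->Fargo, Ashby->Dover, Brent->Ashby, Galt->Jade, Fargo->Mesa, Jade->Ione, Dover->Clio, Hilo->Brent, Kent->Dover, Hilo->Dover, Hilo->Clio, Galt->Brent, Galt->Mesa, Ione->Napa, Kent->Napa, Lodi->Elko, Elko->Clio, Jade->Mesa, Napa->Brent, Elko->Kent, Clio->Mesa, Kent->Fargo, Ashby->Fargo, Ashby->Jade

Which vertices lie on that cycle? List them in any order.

DFS with gray/black marking from Jade:
Jade gray
  Ione gray
    Napa gray
      Brent gray
        Mesa gray
        Mesa black
        Ashby gray
          Dover gray
            Clio gray
              Clio→Mesa: Mesa black — skip
              Fargo gray
                Fargo→Mesa: Mesa black — skip
              Fargo black
            Clio black
            Dover→Mesa: Mesa black — skip
          Dover black
          Ashby→Fargo: Fargo black — skip
          Ashby→Jade: Jade is gray → back edge
Back edge closes the cycle Jade → Ione → Napa → Brent → Ashby → Jade; its vertices are {Ione, Jade, Napa, Ashby, Brent}.

Ione, Jade, Napa, Ashby, Brent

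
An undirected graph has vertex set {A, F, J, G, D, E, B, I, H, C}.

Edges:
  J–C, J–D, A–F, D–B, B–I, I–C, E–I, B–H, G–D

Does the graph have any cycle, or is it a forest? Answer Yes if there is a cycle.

Yes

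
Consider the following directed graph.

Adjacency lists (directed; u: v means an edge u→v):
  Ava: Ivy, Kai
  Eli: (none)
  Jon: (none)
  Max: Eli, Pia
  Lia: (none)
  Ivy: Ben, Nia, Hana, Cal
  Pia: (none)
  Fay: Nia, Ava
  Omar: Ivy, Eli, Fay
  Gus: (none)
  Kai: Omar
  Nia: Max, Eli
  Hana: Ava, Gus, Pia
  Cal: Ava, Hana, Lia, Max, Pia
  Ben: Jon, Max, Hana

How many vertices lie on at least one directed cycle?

8

A vertex is on a directed cycle iff it belongs to a strongly connected component of size ≥ 2 (or has a self-loop).
The vertices on cycles are {Ava, Ben, Cal, Fay, Ivy, Kai, Hana, Omar} — 8 in total.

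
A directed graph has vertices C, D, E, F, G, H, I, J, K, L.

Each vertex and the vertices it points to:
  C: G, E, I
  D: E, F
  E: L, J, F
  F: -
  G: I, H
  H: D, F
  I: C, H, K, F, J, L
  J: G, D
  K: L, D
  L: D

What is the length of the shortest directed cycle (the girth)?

2

For each vertex v, BFS finds the shortest path from v back to v.
The shortest such closed walk is C → I → C, length 2.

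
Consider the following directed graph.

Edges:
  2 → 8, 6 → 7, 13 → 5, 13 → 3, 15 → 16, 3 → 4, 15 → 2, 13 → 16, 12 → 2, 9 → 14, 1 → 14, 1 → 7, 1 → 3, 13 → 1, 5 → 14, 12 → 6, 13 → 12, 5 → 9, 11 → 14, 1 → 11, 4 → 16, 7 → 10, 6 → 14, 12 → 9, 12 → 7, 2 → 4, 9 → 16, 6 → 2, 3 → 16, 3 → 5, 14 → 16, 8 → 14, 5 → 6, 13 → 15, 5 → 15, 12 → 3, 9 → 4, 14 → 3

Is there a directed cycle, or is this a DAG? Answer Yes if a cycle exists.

Yes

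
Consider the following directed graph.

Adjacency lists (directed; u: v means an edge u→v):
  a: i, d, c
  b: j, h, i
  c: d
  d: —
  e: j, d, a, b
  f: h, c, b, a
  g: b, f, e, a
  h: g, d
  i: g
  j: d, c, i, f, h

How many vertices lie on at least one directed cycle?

8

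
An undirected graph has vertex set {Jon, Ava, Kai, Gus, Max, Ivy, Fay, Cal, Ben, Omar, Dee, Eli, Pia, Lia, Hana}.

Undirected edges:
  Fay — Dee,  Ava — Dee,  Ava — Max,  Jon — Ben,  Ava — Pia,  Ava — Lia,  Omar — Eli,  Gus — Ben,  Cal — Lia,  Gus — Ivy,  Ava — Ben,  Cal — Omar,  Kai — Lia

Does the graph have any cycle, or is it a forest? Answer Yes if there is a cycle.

No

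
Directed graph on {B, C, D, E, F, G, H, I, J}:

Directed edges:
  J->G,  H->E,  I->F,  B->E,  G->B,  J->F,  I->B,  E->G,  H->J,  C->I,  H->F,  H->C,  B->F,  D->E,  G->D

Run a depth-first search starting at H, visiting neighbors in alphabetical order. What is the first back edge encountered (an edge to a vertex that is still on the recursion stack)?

G->B

DFS from H (visiting neighbors in alphabetical order); mark gray on enter, black on exit:
H gray
  C gray
    I gray
      B gray
        E gray
          G gray
            G→B: B is gray → back edge
First back edge: G → B.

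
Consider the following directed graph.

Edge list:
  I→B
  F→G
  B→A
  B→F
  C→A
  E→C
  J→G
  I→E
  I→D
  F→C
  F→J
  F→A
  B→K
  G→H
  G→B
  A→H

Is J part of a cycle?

J is on a cycle iff J can reach itself via ≥1 edge.
J → G → B → F → J — yes.

Yes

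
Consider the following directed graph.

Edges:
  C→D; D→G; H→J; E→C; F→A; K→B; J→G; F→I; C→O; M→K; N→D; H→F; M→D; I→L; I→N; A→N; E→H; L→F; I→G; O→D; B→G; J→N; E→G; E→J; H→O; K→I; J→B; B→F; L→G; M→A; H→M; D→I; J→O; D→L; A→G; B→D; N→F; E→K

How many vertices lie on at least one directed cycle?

6

A vertex is on a directed cycle iff it belongs to a strongly connected component of size ≥ 2 (or has a self-loop).
The vertices on cycles are {A, D, F, I, L, N} — 6 in total.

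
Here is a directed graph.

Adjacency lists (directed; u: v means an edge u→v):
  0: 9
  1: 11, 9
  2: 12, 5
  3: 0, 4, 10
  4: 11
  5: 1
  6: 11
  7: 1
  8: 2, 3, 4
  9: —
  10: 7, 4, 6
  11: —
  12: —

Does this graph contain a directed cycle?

No

DFS with white/gray/black marking, starting from 10:
10 gray
  7 gray
    1 gray
      11 gray
      11 black
      9 gray
      9 black
    1 black
  7 black
  4 gray
    4→11: 11 black — skip
  4 black
  6 gray
    6→11: 11 black — skip
  6 black
10 black
0 gray
  0→9: 9 black — skip
0 black
2 gray
  12 gray
  12 black
  5 gray
    5→1: 1 black — skip
  5 black
2 black
3 gray
  3→0: 0 black — skip
  3→4: 4 black — skip
  3→10: 10 black — skip
3 black
8 gray
  8→2: 2 black — skip
  8→3: 3 black — skip
  8→4: 4 black — skip
8 black
Every edge goes to a white or black vertex — no back edge, so the graph is acyclic.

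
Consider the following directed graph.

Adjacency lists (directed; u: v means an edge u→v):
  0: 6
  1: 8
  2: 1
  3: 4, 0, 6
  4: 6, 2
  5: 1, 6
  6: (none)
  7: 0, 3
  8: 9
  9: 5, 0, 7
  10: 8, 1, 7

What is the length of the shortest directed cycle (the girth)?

For each vertex v, BFS finds the shortest path from v back to v.
The shortest such closed walk is 8 → 9 → 5 → 1 → 8, length 4.

4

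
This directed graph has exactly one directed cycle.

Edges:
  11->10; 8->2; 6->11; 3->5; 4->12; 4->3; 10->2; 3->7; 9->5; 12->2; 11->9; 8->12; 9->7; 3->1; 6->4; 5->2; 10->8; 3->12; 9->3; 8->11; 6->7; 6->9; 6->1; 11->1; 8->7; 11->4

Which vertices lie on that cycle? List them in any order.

8, 10, 11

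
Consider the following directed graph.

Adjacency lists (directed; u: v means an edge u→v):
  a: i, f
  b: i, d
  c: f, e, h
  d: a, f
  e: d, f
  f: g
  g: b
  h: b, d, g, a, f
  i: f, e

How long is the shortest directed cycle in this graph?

4

For each vertex v, BFS finds the shortest path from v back to v.
The shortest such closed walk is b → i → f → g → b, length 4.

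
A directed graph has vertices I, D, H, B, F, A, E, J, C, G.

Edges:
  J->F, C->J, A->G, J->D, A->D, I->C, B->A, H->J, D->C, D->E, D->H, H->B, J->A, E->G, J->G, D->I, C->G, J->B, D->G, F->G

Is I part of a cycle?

I is on a cycle iff I can reach itself via ≥1 edge.
I → C → J → D → I — yes.

Yes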